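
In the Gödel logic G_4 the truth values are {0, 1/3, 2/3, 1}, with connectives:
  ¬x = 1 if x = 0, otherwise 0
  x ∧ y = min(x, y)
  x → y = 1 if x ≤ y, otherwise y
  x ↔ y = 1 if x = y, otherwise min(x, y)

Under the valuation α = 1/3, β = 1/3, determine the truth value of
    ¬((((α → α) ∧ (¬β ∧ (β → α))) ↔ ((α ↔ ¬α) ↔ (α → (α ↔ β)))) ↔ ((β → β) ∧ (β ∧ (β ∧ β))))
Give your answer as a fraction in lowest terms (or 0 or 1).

0

α → α = 1/3 → 1/3 = 1
¬β = ¬1/3 = 0
β → α = 1/3 → 1/3 = 1
¬β ∧ (β → α) = 0 ∧ 1 = 0
(α → α) ∧ (¬β ∧ (β → α)) = 1 ∧ 0 = 0
¬α = ¬1/3 = 0
α ↔ ¬α = 1/3 ↔ 0 = 0
α ↔ β = 1/3 ↔ 1/3 = 1
α → (α ↔ β) = 1/3 → 1 = 1
(α ↔ ¬α) ↔ (α → (α ↔ β)) = 0 ↔ 1 = 0
((α → α) ∧ (¬β ∧ (β → α))) ↔ ((α ↔ ¬α) ↔ (α → (α ↔ β))) = 0 ↔ 0 = 1
β → β = 1/3 → 1/3 = 1
β ∧ β = 1/3 ∧ 1/3 = 1/3
β ∧ (β ∧ β) = 1/3 ∧ 1/3 = 1/3
(β → β) ∧ (β ∧ (β ∧ β)) = 1 ∧ 1/3 = 1/3
(((α → α) ∧ (¬β ∧ (β → α))) ↔ ((α ↔ ¬α) ↔ (α → (α ↔ β)))) ↔ ((β → β) ∧ (β ∧ (β ∧ β))) = 1 ↔ 1/3 = 1/3
¬((((α → α) ∧ (¬β ∧ (β → α))) ↔ ((α ↔ ¬α) ↔ (α → (α ↔ β)))) ↔ ((β → β) ∧ (β ∧ (β ∧ β)))) = ¬1/3 = 0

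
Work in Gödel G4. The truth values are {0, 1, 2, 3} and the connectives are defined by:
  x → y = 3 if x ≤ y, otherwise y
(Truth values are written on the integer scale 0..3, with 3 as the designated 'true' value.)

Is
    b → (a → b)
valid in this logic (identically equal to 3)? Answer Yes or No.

a = 0, b = 0 ↦ 3
a = 0, b = 1 ↦ 3
a = 0, b = 2 ↦ 3
a = 0, b = 3 ↦ 3
a = 1, b = 0 ↦ 3
a = 1, b = 1 ↦ 3
a = 1, b = 2 ↦ 3
a = 1, b = 3 ↦ 3
a = 2, b = 0 ↦ 3
a = 2, b = 1 ↦ 3
a = 2, b = 2 ↦ 3
a = 2, b = 3 ↦ 3
a = 3, b = 0 ↦ 3
a = 3, b = 1 ↦ 3
a = 3, b = 2 ↦ 3
a = 3, b = 3 ↦ 3
Every assignment gives a value ≥ 3.

Yes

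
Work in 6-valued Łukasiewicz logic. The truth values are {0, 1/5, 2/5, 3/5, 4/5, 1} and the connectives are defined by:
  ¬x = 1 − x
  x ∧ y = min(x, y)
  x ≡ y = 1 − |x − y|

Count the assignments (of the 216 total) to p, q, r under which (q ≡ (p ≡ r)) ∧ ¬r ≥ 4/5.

33

value 1: 6 assignments (counts)
value 4/5: 27 assignments (counts)
value 3/5: 42 assignments
value 2/5: 50 assignments
value 1/5: 49 assignments
value 0: 42 assignments
So 33 of the 216 assignments meet the threshold.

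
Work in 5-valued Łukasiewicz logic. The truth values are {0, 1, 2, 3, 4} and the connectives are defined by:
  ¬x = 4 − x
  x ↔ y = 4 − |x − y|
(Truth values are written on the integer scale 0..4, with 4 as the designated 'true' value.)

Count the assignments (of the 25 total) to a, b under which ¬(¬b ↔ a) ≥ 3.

value 4: 2 assignments (counts)
value 3: 4 assignments (counts)
value 2: 6 assignments
value 1: 8 assignments
value 0: 5 assignments
So 6 of the 25 assignments meet the threshold.

6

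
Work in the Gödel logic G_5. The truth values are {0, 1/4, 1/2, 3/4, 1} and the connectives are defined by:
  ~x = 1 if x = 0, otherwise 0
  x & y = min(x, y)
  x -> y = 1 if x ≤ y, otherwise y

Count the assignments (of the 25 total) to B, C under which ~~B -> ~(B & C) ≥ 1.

value 1: 9 assignments (counts)
value 0: 16 assignments
So 9 of the 25 assignments meet the threshold.

9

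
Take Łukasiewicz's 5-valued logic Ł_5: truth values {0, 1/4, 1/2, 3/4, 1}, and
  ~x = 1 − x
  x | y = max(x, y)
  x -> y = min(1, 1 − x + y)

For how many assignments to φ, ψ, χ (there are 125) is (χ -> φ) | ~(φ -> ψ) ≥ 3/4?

95

value 1: 75 assignments (counts)
value 3/4: 20 assignments (counts)
value 1/2: 15 assignments
value 1/4: 10 assignments
value 0: 5 assignments
So 95 of the 125 assignments meet the threshold.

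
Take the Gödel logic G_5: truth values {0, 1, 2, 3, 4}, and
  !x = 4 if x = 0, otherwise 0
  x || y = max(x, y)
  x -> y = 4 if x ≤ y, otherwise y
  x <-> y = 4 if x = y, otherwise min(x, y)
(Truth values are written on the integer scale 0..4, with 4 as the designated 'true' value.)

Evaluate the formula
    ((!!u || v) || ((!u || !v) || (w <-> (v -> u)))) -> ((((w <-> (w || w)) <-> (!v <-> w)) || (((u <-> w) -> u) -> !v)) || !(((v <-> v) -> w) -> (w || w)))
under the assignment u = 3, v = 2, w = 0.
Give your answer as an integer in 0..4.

4

!u = !3 = 0
!!u = !0 = 4
!!u || v = 4 || 2 = 4
!u = !3 = 0
!v = !2 = 0
!u || !v = 0 || 0 = 0
v -> u = 2 -> 3 = 4
w <-> (v -> u) = 0 <-> 4 = 0
(!u || !v) || (w <-> (v -> u)) = 0 || 0 = 0
(!!u || v) || ((!u || !v) || (w <-> (v -> u))) = 4 || 0 = 4
w || w = 0 || 0 = 0
w <-> (w || w) = 0 <-> 0 = 4
!v = !2 = 0
!v <-> w = 0 <-> 0 = 4
(w <-> (w || w)) <-> (!v <-> w) = 4 <-> 4 = 4
u <-> w = 3 <-> 0 = 0
(u <-> w) -> u = 0 -> 3 = 4
!v = !2 = 0
((u <-> w) -> u) -> !v = 4 -> 0 = 0
((w <-> (w || w)) <-> (!v <-> w)) || (((u <-> w) -> u) -> !v) = 4 || 0 = 4
v <-> v = 2 <-> 2 = 4
(v <-> v) -> w = 4 -> 0 = 0
w || w = 0 || 0 = 0
((v <-> v) -> w) -> (w || w) = 0 -> 0 = 4
!(((v <-> v) -> w) -> (w || w)) = !4 = 0
(((w <-> (w || w)) <-> (!v <-> w)) || (((u <-> w) -> u) -> !v)) || !(((v <-> v) -> w) -> (w || w)) = 4 || 0 = 4
((!!u || v) || ((!u || !v) || (w <-> (v -> u)))) -> ((((w <-> (w || w)) <-> (!v <-> w)) || (((u <-> w) -> u) -> !v)) || !(((v <-> v) -> w) -> (w || w))) = 4 -> 4 = 4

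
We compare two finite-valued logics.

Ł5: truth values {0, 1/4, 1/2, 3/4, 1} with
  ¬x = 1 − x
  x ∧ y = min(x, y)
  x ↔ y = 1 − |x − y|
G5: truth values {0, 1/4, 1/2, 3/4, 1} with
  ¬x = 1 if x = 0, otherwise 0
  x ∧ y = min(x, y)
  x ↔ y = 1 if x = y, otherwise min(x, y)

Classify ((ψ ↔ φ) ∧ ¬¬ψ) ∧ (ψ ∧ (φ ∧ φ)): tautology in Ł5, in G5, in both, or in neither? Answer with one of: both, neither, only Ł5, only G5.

In Ł5: at φ = 0, ψ = 0 the value is 0 — not a tautology.
In G5: at φ = 0, ψ = 0 the value is 0 — not a tautology.

neither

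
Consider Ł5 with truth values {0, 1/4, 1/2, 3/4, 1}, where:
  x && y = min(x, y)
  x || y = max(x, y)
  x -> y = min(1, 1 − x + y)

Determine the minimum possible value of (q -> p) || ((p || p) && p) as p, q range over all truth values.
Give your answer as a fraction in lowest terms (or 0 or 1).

Take p = 0, q = 1:
q -> p = 1 -> 0 = 0
p || p = 0 || 0 = 0
(p || p) && p = 0 && 0 = 0
(q -> p) || ((p || p) && p) = 0 || 0 = 0
No assignment yields a value below 0, so this is the minimum.

0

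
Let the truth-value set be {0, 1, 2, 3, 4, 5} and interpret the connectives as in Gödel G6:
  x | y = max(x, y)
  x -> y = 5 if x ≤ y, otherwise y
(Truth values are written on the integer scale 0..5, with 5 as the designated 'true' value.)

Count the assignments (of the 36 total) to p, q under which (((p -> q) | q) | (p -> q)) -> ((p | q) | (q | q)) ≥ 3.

30

value 5: 21 assignments (counts)
value 4: 5 assignments (counts)
value 3: 4 assignments (counts)
value 2: 3 assignments
value 1: 2 assignments
value 0: 1 assignment
So 30 of the 36 assignments meet the threshold.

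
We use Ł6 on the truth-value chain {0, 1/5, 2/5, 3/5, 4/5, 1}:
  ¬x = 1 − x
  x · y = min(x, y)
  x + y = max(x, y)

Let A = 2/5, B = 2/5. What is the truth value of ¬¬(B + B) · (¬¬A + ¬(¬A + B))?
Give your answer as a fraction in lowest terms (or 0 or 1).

B + B = 2/5 + 2/5 = 2/5
¬(B + B) = ¬2/5 = 3/5
¬¬(B + B) = ¬3/5 = 2/5
¬A = ¬2/5 = 3/5
¬¬A = ¬3/5 = 2/5
¬A = ¬2/5 = 3/5
¬A + B = 3/5 + 2/5 = 3/5
¬(¬A + B) = ¬3/5 = 2/5
¬¬A + ¬(¬A + B) = 2/5 + 2/5 = 2/5
¬¬(B + B) · (¬¬A + ¬(¬A + B)) = 2/5 · 2/5 = 2/5

2/5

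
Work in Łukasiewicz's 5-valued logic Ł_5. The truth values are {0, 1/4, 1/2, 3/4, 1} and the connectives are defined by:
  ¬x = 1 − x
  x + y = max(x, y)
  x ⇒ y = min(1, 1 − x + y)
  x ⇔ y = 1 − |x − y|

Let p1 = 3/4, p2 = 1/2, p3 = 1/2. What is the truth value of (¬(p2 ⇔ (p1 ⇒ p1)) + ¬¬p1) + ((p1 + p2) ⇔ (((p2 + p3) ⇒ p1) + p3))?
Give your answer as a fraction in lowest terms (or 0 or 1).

p1 ⇒ p1 = 3/4 ⇒ 3/4 = 1
p2 ⇔ (p1 ⇒ p1) = 1/2 ⇔ 1 = 1/2
¬(p2 ⇔ (p1 ⇒ p1)) = ¬1/2 = 1/2
¬p1 = ¬3/4 = 1/4
¬¬p1 = ¬1/4 = 3/4
¬(p2 ⇔ (p1 ⇒ p1)) + ¬¬p1 = 1/2 + 3/4 = 3/4
p1 + p2 = 3/4 + 1/2 = 3/4
p2 + p3 = 1/2 + 1/2 = 1/2
(p2 + p3) ⇒ p1 = 1/2 ⇒ 3/4 = 1
((p2 + p3) ⇒ p1) + p3 = 1 + 1/2 = 1
(p1 + p2) ⇔ (((p2 + p3) ⇒ p1) + p3) = 3/4 ⇔ 1 = 3/4
(¬(p2 ⇔ (p1 ⇒ p1)) + ¬¬p1) + ((p1 + p2) ⇔ (((p2 + p3) ⇒ p1) + p3)) = 3/4 + 3/4 = 3/4

3/4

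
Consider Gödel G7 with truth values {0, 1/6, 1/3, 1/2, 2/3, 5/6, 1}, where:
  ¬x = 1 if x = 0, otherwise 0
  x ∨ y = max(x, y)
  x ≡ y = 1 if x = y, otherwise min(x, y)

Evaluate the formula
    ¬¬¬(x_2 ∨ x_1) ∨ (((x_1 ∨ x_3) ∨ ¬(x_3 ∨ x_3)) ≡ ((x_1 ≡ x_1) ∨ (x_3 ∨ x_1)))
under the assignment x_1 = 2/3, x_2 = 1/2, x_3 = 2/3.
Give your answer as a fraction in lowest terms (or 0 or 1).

2/3

x_2 ∨ x_1 = 1/2 ∨ 2/3 = 2/3
¬(x_2 ∨ x_1) = ¬2/3 = 0
¬¬(x_2 ∨ x_1) = ¬0 = 1
¬¬¬(x_2 ∨ x_1) = ¬1 = 0
x_1 ∨ x_3 = 2/3 ∨ 2/3 = 2/3
x_3 ∨ x_3 = 2/3 ∨ 2/3 = 2/3
¬(x_3 ∨ x_3) = ¬2/3 = 0
(x_1 ∨ x_3) ∨ ¬(x_3 ∨ x_3) = 2/3 ∨ 0 = 2/3
x_1 ≡ x_1 = 2/3 ≡ 2/3 = 1
x_3 ∨ x_1 = 2/3 ∨ 2/3 = 2/3
(x_1 ≡ x_1) ∨ (x_3 ∨ x_1) = 1 ∨ 2/3 = 1
((x_1 ∨ x_3) ∨ ¬(x_3 ∨ x_3)) ≡ ((x_1 ≡ x_1) ∨ (x_3 ∨ x_1)) = 2/3 ≡ 1 = 2/3
¬¬¬(x_2 ∨ x_1) ∨ (((x_1 ∨ x_3) ∨ ¬(x_3 ∨ x_3)) ≡ ((x_1 ≡ x_1) ∨ (x_3 ∨ x_1))) = 0 ∨ 2/3 = 2/3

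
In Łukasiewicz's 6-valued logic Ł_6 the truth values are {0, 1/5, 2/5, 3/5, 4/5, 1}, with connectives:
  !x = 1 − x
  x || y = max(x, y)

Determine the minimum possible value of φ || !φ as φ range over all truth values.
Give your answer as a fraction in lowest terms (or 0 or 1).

Take φ = 2/5:
!φ = !2/5 = 3/5
φ || !φ = 2/5 || 3/5 = 3/5
No assignment yields a value below 3/5, so this is the minimum.

3/5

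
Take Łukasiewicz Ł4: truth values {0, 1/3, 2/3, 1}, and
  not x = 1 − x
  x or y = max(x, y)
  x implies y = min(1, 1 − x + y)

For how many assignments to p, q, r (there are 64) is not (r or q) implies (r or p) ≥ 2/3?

value 1: 54 assignments (counts)
value 2/3: 7 assignments (counts)
value 1/3: 2 assignments
value 0: 1 assignment
So 61 of the 64 assignments meet the threshold.

61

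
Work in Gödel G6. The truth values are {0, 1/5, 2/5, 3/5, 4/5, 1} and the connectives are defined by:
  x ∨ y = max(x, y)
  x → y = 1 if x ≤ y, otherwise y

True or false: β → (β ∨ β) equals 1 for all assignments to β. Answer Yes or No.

Yes

β = 0 ↦ 1
β = 1/5 ↦ 1
β = 2/5 ↦ 1
β = 3/5 ↦ 1
β = 4/5 ↦ 1
β = 1 ↦ 1
Every assignment gives a value ≥ 1.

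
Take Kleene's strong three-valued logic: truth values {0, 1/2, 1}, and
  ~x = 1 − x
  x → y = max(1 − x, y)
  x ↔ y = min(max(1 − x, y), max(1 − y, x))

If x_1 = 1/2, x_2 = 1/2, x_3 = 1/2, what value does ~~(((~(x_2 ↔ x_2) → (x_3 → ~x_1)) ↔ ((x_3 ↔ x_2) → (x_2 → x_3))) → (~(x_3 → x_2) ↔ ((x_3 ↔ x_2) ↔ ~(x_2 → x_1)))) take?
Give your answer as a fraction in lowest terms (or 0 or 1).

1/2

x_2 ↔ x_2 = 1/2 ↔ 1/2 = 1/2
~(x_2 ↔ x_2) = ~1/2 = 1/2
~x_1 = ~1/2 = 1/2
x_3 → ~x_1 = 1/2 → 1/2 = 1/2
~(x_2 ↔ x_2) → (x_3 → ~x_1) = 1/2 → 1/2 = 1/2
x_3 ↔ x_2 = 1/2 ↔ 1/2 = 1/2
x_2 → x_3 = 1/2 → 1/2 = 1/2
(x_3 ↔ x_2) → (x_2 → x_3) = 1/2 → 1/2 = 1/2
(~(x_2 ↔ x_2) → (x_3 → ~x_1)) ↔ ((x_3 ↔ x_2) → (x_2 → x_3)) = 1/2 ↔ 1/2 = 1/2
x_3 → x_2 = 1/2 → 1/2 = 1/2
~(x_3 → x_2) = ~1/2 = 1/2
x_3 ↔ x_2 = 1/2 ↔ 1/2 = 1/2
x_2 → x_1 = 1/2 → 1/2 = 1/2
~(x_2 → x_1) = ~1/2 = 1/2
(x_3 ↔ x_2) ↔ ~(x_2 → x_1) = 1/2 ↔ 1/2 = 1/2
~(x_3 → x_2) ↔ ((x_3 ↔ x_2) ↔ ~(x_2 → x_1)) = 1/2 ↔ 1/2 = 1/2
((~(x_2 ↔ x_2) → (x_3 → ~x_1)) ↔ ((x_3 ↔ x_2) → (x_2 → x_3))) → (~(x_3 → x_2) ↔ ((x_3 ↔ x_2) ↔ ~(x_2 → x_1))) = 1/2 → 1/2 = 1/2
~(((~(x_2 ↔ x_2) → (x_3 → ~x_1)) ↔ ((x_3 ↔ x_2) → (x_2 → x_3))) → (~(x_3 → x_2) ↔ ((x_3 ↔ x_2) ↔ ~(x_2 → x_1)))) = ~1/2 = 1/2
~~(((~(x_2 ↔ x_2) → (x_3 → ~x_1)) ↔ ((x_3 ↔ x_2) → (x_2 → x_3))) → (~(x_3 → x_2) ↔ ((x_3 ↔ x_2) ↔ ~(x_2 → x_1)))) = ~1/2 = 1/2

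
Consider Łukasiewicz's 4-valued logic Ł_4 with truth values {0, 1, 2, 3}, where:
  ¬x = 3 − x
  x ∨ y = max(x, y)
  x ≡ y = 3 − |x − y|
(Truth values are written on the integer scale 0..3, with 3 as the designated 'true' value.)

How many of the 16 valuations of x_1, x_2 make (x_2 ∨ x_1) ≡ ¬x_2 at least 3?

2

x_1 = 0, x_2 = 0 ↦ 0  <
x_1 = 0, x_2 = 1 ↦ 2  <
x_1 = 0, x_2 = 2 ↦ 2  <
x_1 = 0, x_2 = 3 ↦ 0  <
x_1 = 1, x_2 = 0 ↦ 1  <
x_1 = 1, x_2 = 1 ↦ 2  <
x_1 = 1, x_2 = 2 ↦ 2  <
x_1 = 1, x_2 = 3 ↦ 0  <
x_1 = 2, x_2 = 0 ↦ 2  <
x_1 = 2, x_2 = 1 ↦ 3  ≥
x_1 = 2, x_2 = 2 ↦ 2  <
x_1 = 2, x_2 = 3 ↦ 0  <
x_1 = 3, x_2 = 0 ↦ 3  ≥
x_1 = 3, x_2 = 1 ↦ 2  <
x_1 = 3, x_2 = 2 ↦ 1  <
x_1 = 3, x_2 = 3 ↦ 0  <
So 2 of the 16 assignments meet the threshold.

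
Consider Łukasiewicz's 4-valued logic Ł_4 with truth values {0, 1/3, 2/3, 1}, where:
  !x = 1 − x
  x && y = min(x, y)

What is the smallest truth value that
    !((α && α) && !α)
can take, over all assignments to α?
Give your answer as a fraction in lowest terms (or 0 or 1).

Take α = 1/3:
α && α = 1/3 && 1/3 = 1/3
!α = !1/3 = 2/3
(α && α) && !α = 1/3 && 2/3 = 1/3
!((α && α) && !α) = !1/3 = 2/3
No assignment yields a value below 2/3, so this is the minimum.

2/3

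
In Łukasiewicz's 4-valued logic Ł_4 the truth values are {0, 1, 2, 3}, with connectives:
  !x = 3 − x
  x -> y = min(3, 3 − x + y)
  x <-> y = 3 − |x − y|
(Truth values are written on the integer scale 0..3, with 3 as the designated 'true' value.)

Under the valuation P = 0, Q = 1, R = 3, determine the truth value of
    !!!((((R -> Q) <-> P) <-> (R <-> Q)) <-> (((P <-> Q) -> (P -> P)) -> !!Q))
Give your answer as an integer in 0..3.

1

R -> Q = 3 -> 1 = 1
(R -> Q) <-> P = 1 <-> 0 = 2
R <-> Q = 3 <-> 1 = 1
((R -> Q) <-> P) <-> (R <-> Q) = 2 <-> 1 = 2
P <-> Q = 0 <-> 1 = 2
P -> P = 0 -> 0 = 3
(P <-> Q) -> (P -> P) = 2 -> 3 = 3
!Q = !1 = 2
!!Q = !2 = 1
((P <-> Q) -> (P -> P)) -> !!Q = 3 -> 1 = 1
(((R -> Q) <-> P) <-> (R <-> Q)) <-> (((P <-> Q) -> (P -> P)) -> !!Q) = 2 <-> 1 = 2
!((((R -> Q) <-> P) <-> (R <-> Q)) <-> (((P <-> Q) -> (P -> P)) -> !!Q)) = !2 = 1
!!((((R -> Q) <-> P) <-> (R <-> Q)) <-> (((P <-> Q) -> (P -> P)) -> !!Q)) = !1 = 2
!!!((((R -> Q) <-> P) <-> (R <-> Q)) <-> (((P <-> Q) -> (P -> P)) -> !!Q)) = !2 = 1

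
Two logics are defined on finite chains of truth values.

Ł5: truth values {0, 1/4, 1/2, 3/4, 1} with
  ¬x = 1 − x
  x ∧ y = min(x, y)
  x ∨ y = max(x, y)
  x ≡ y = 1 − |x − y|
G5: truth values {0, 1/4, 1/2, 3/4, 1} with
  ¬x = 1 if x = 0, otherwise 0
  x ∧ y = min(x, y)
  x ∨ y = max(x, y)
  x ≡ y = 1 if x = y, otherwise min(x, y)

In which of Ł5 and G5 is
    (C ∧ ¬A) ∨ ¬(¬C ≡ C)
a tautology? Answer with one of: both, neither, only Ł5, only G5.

In Ł5: at A = 0, C = 1/4 the value is 1/2 — not a tautology.
In G5: every assignment gives 1 — tautology.

only G5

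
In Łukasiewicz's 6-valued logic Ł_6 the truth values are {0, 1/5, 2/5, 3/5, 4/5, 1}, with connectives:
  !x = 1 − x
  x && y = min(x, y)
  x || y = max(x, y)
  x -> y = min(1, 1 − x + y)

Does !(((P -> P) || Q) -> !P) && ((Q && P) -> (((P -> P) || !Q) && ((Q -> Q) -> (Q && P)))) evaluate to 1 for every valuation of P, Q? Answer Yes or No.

Counterexample: take P = 0, Q = 0.
P -> P = 0 -> 0 = 1
(P -> P) || Q = 1 || 0 = 1
!P = !0 = 1
((P -> P) || Q) -> !P = 1 -> 1 = 1
!(((P -> P) || Q) -> !P) = !1 = 0
Q && P = 0 && 0 = 0
P -> P = 0 -> 0 = 1
!Q = !0 = 1
(P -> P) || !Q = 1 || 1 = 1
Q -> Q = 0 -> 0 = 1
Q && P = 0 && 0 = 0
(Q -> Q) -> (Q && P) = 1 -> 0 = 0
((P -> P) || !Q) && ((Q -> Q) -> (Q && P)) = 1 && 0 = 0
(Q && P) -> (((P -> P) || !Q) && ((Q -> Q) -> (Q && P))) = 0 -> 0 = 1
!(((P -> P) || Q) -> !P) && ((Q && P) -> (((P -> P) || !Q) && ((Q -> Q) -> (Q && P)))) = 0 && 1 = 0
This gives 0 ≠ 1.

No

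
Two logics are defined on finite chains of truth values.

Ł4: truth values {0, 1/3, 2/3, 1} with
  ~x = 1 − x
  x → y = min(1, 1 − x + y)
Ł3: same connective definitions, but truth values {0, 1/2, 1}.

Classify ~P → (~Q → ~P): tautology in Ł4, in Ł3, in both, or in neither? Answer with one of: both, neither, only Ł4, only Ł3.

In Ł4: every assignment gives 1 — tautology.
In Ł3: every assignment gives 1 — tautology.

both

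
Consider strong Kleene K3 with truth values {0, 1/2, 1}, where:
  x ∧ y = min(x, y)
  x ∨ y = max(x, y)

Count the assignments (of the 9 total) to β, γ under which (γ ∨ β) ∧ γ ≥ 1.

β = 0, γ = 0 ↦ 0  <
β = 0, γ = 1/2 ↦ 1/2  <
β = 0, γ = 1 ↦ 1  ≥
β = 1/2, γ = 0 ↦ 0  <
β = 1/2, γ = 1/2 ↦ 1/2  <
β = 1/2, γ = 1 ↦ 1  ≥
β = 1, γ = 0 ↦ 0  <
β = 1, γ = 1/2 ↦ 1/2  <
β = 1, γ = 1 ↦ 1  ≥
So 3 of the 9 assignments meet the threshold.

3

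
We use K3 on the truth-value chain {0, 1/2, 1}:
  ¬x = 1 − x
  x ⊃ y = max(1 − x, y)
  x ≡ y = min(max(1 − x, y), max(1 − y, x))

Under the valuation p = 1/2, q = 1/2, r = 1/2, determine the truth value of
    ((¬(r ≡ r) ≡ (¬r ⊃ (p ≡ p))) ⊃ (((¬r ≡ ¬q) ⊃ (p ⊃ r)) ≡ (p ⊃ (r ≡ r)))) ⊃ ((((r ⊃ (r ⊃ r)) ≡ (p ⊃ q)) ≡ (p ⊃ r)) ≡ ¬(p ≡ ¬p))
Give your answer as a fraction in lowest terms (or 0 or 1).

r ≡ r = 1/2 ≡ 1/2 = 1/2
¬(r ≡ r) = ¬1/2 = 1/2
¬r = ¬1/2 = 1/2
p ≡ p = 1/2 ≡ 1/2 = 1/2
¬r ⊃ (p ≡ p) = 1/2 ⊃ 1/2 = 1/2
¬(r ≡ r) ≡ (¬r ⊃ (p ≡ p)) = 1/2 ≡ 1/2 = 1/2
¬r = ¬1/2 = 1/2
¬q = ¬1/2 = 1/2
¬r ≡ ¬q = 1/2 ≡ 1/2 = 1/2
p ⊃ r = 1/2 ⊃ 1/2 = 1/2
(¬r ≡ ¬q) ⊃ (p ⊃ r) = 1/2 ⊃ 1/2 = 1/2
r ≡ r = 1/2 ≡ 1/2 = 1/2
p ⊃ (r ≡ r) = 1/2 ⊃ 1/2 = 1/2
((¬r ≡ ¬q) ⊃ (p ⊃ r)) ≡ (p ⊃ (r ≡ r)) = 1/2 ≡ 1/2 = 1/2
(¬(r ≡ r) ≡ (¬r ⊃ (p ≡ p))) ⊃ (((¬r ≡ ¬q) ⊃ (p ⊃ r)) ≡ (p ⊃ (r ≡ r))) = 1/2 ⊃ 1/2 = 1/2
r ⊃ r = 1/2 ⊃ 1/2 = 1/2
r ⊃ (r ⊃ r) = 1/2 ⊃ 1/2 = 1/2
p ⊃ q = 1/2 ⊃ 1/2 = 1/2
(r ⊃ (r ⊃ r)) ≡ (p ⊃ q) = 1/2 ≡ 1/2 = 1/2
p ⊃ r = 1/2 ⊃ 1/2 = 1/2
((r ⊃ (r ⊃ r)) ≡ (p ⊃ q)) ≡ (p ⊃ r) = 1/2 ≡ 1/2 = 1/2
¬p = ¬1/2 = 1/2
p ≡ ¬p = 1/2 ≡ 1/2 = 1/2
¬(p ≡ ¬p) = ¬1/2 = 1/2
(((r ⊃ (r ⊃ r)) ≡ (p ⊃ q)) ≡ (p ⊃ r)) ≡ ¬(p ≡ ¬p) = 1/2 ≡ 1/2 = 1/2
((¬(r ≡ r) ≡ (¬r ⊃ (p ≡ p))) ⊃ (((¬r ≡ ¬q) ⊃ (p ⊃ r)) ≡ (p ⊃ (r ≡ r)))) ⊃ ((((r ⊃ (r ⊃ r)) ≡ (p ⊃ q)) ≡ (p ⊃ r)) ≡ ¬(p ≡ ¬p)) = 1/2 ⊃ 1/2 = 1/2

1/2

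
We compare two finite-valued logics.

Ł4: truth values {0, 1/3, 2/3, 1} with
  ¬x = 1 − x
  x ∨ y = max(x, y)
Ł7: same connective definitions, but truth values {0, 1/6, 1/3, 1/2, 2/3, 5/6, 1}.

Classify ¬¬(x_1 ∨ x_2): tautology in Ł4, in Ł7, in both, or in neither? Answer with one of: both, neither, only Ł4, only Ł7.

In Ł4: at x_1 = 0, x_2 = 0 the value is 0 — not a tautology.
In Ł7: at x_1 = 0, x_2 = 0 the value is 0 — not a tautology.

neither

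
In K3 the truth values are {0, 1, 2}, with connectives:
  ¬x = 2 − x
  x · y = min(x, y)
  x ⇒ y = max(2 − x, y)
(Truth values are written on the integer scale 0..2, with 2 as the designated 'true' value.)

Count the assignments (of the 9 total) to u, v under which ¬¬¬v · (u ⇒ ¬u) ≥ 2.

1

u = 0, v = 0 ↦ 2  ≥
u = 0, v = 1 ↦ 1  <
u = 0, v = 2 ↦ 0  <
u = 1, v = 0 ↦ 1  <
u = 1, v = 1 ↦ 1  <
u = 1, v = 2 ↦ 0  <
u = 2, v = 0 ↦ 0  <
u = 2, v = 1 ↦ 0  <
u = 2, v = 2 ↦ 0  <
So 1 of the 9 assignments meets the threshold.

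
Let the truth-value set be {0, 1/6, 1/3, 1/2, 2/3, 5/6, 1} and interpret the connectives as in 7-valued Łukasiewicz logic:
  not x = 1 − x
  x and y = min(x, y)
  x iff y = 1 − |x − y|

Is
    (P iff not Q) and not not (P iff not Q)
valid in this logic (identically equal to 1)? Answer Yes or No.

Counterexample: take P = 0, Q = 0.
not Q = not 0 = 1
P iff not Q = 0 iff 1 = 0
not (P iff not Q) = not 0 = 1
not not (P iff not Q) = not 1 = 0
(P iff not Q) and not not (P iff not Q) = 0 and 0 = 0
This gives 0 ≠ 1.

No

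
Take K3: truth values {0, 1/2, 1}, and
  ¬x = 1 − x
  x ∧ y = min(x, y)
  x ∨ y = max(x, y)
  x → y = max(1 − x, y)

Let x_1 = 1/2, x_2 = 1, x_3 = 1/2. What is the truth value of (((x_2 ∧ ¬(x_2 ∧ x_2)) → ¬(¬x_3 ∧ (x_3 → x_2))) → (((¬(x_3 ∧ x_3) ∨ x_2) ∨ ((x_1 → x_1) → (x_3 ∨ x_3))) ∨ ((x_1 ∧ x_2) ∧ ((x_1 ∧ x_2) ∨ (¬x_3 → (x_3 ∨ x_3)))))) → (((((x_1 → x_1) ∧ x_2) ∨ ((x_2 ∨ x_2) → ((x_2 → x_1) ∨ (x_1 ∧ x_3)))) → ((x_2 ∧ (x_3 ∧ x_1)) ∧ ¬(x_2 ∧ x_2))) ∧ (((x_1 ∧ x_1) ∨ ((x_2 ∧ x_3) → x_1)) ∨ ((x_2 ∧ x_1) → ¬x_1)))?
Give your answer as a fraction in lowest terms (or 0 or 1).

1/2

x_2 ∧ x_2 = 1 ∧ 1 = 1
¬(x_2 ∧ x_2) = ¬1 = 0
x_2 ∧ ¬(x_2 ∧ x_2) = 1 ∧ 0 = 0
¬x_3 = ¬1/2 = 1/2
x_3 → x_2 = 1/2 → 1 = 1
¬x_3 ∧ (x_3 → x_2) = 1/2 ∧ 1 = 1/2
¬(¬x_3 ∧ (x_3 → x_2)) = ¬1/2 = 1/2
(x_2 ∧ ¬(x_2 ∧ x_2)) → ¬(¬x_3 ∧ (x_3 → x_2)) = 0 → 1/2 = 1
x_3 ∧ x_3 = 1/2 ∧ 1/2 = 1/2
¬(x_3 ∧ x_3) = ¬1/2 = 1/2
¬(x_3 ∧ x_3) ∨ x_2 = 1/2 ∨ 1 = 1
x_1 → x_1 = 1/2 → 1/2 = 1/2
x_3 ∨ x_3 = 1/2 ∨ 1/2 = 1/2
(x_1 → x_1) → (x_3 ∨ x_3) = 1/2 → 1/2 = 1/2
(¬(x_3 ∧ x_3) ∨ x_2) ∨ ((x_1 → x_1) → (x_3 ∨ x_3)) = 1 ∨ 1/2 = 1
x_1 ∧ x_2 = 1/2 ∧ 1 = 1/2
x_1 ∧ x_2 = 1/2 ∧ 1 = 1/2
¬x_3 = ¬1/2 = 1/2
x_3 ∨ x_3 = 1/2 ∨ 1/2 = 1/2
¬x_3 → (x_3 ∨ x_3) = 1/2 → 1/2 = 1/2
(x_1 ∧ x_2) ∨ (¬x_3 → (x_3 ∨ x_3)) = 1/2 ∨ 1/2 = 1/2
(x_1 ∧ x_2) ∧ ((x_1 ∧ x_2) ∨ (¬x_3 → (x_3 ∨ x_3))) = 1/2 ∧ 1/2 = 1/2
((¬(x_3 ∧ x_3) ∨ x_2) ∨ ((x_1 → x_1) → (x_3 ∨ x_3))) ∨ ((x_1 ∧ x_2) ∧ ((x_1 ∧ x_2) ∨ (¬x_3 → (x_3 ∨ x_3)))) = 1 ∨ 1/2 = 1
((x_2 ∧ ¬(x_2 ∧ x_2)) → ¬(¬x_3 ∧ (x_3 → x_2))) → (((¬(x_3 ∧ x_3) ∨ x_2) ∨ ((x_1 → x_1) → (x_3 ∨ x_3))) ∨ ((x_1 ∧ x_2) ∧ ((x_1 ∧ x_2) ∨ (¬x_3 → (x_3 ∨ x_3))))) = 1 → 1 = 1
x_1 → x_1 = 1/2 → 1/2 = 1/2
(x_1 → x_1) ∧ x_2 = 1/2 ∧ 1 = 1/2
x_2 ∨ x_2 = 1 ∨ 1 = 1
x_2 → x_1 = 1 → 1/2 = 1/2
x_1 ∧ x_3 = 1/2 ∧ 1/2 = 1/2
(x_2 → x_1) ∨ (x_1 ∧ x_3) = 1/2 ∨ 1/2 = 1/2
(x_2 ∨ x_2) → ((x_2 → x_1) ∨ (x_1 ∧ x_3)) = 1 → 1/2 = 1/2
((x_1 → x_1) ∧ x_2) ∨ ((x_2 ∨ x_2) → ((x_2 → x_1) ∨ (x_1 ∧ x_3))) = 1/2 ∨ 1/2 = 1/2
x_3 ∧ x_1 = 1/2 ∧ 1/2 = 1/2
x_2 ∧ (x_3 ∧ x_1) = 1 ∧ 1/2 = 1/2
x_2 ∧ x_2 = 1 ∧ 1 = 1
¬(x_2 ∧ x_2) = ¬1 = 0
(x_2 ∧ (x_3 ∧ x_1)) ∧ ¬(x_2 ∧ x_2) = 1/2 ∧ 0 = 0
(((x_1 → x_1) ∧ x_2) ∨ ((x_2 ∨ x_2) → ((x_2 → x_1) ∨ (x_1 ∧ x_3)))) → ((x_2 ∧ (x_3 ∧ x_1)) ∧ ¬(x_2 ∧ x_2)) = 1/2 → 0 = 1/2
x_1 ∧ x_1 = 1/2 ∧ 1/2 = 1/2
x_2 ∧ x_3 = 1 ∧ 1/2 = 1/2
(x_2 ∧ x_3) → x_1 = 1/2 → 1/2 = 1/2
(x_1 ∧ x_1) ∨ ((x_2 ∧ x_3) → x_1) = 1/2 ∨ 1/2 = 1/2
x_2 ∧ x_1 = 1 ∧ 1/2 = 1/2
¬x_1 = ¬1/2 = 1/2
(x_2 ∧ x_1) → ¬x_1 = 1/2 → 1/2 = 1/2
((x_1 ∧ x_1) ∨ ((x_2 ∧ x_3) → x_1)) ∨ ((x_2 ∧ x_1) → ¬x_1) = 1/2 ∨ 1/2 = 1/2
((((x_1 → x_1) ∧ x_2) ∨ ((x_2 ∨ x_2) → ((x_2 → x_1) ∨ (x_1 ∧ x_3)))) → ((x_2 ∧ (x_3 ∧ x_1)) ∧ ¬(x_2 ∧ x_2))) ∧ (((x_1 ∧ x_1) ∨ ((x_2 ∧ x_3) → x_1)) ∨ ((x_2 ∧ x_1) → ¬x_1)) = 1/2 ∧ 1/2 = 1/2
(((x_2 ∧ ¬(x_2 ∧ x_2)) → ¬(¬x_3 ∧ (x_3 → x_2))) → (((¬(x_3 ∧ x_3) ∨ x_2) ∨ ((x_1 → x_1) → (x_3 ∨ x_3))) ∨ ((x_1 ∧ x_2) ∧ ((x_1 ∧ x_2) ∨ (¬x_3 → (x_3 ∨ x_3)))))) → (((((x_1 → x_1) ∧ x_2) ∨ ((x_2 ∨ x_2) → ((x_2 → x_1) ∨ (x_1 ∧ x_3)))) → ((x_2 ∧ (x_3 ∧ x_1)) ∧ ¬(x_2 ∧ x_2))) ∧ (((x_1 ∧ x_1) ∨ ((x_2 ∧ x_3) → x_1)) ∨ ((x_2 ∧ x_1) → ¬x_1))) = 1 → 1/2 = 1/2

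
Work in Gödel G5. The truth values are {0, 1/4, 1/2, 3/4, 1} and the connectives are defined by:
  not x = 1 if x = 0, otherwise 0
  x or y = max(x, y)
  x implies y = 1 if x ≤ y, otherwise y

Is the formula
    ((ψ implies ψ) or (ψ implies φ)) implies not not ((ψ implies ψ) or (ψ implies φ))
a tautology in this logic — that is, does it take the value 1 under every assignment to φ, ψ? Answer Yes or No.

Yes

At φ = 0, ψ = 1/4, for instance:
ψ implies ψ = 1/4 implies 1/4 = 1
ψ implies φ = 1/4 implies 0 = 0
(ψ implies ψ) or (ψ implies φ) = 1 or 0 = 1
not ((ψ implies ψ) or (ψ implies φ)) = not 1 = 0
not not ((ψ implies ψ) or (ψ implies φ)) = not 0 = 1
((ψ implies ψ) or (ψ implies φ)) implies not not ((ψ implies ψ) or (ψ implies φ)) = 1 implies 1 = 1
and checking the remaining 24 assignments likewise gives ≥ 1 in every case.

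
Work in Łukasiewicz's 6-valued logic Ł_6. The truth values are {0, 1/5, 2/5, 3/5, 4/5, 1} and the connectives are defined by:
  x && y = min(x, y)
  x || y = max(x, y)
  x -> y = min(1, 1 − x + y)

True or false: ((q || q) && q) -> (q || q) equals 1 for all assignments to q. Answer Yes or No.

Yes

q = 0 ↦ 1
q = 1/5 ↦ 1
q = 2/5 ↦ 1
q = 3/5 ↦ 1
q = 4/5 ↦ 1
q = 1 ↦ 1
Every assignment gives a value ≥ 1.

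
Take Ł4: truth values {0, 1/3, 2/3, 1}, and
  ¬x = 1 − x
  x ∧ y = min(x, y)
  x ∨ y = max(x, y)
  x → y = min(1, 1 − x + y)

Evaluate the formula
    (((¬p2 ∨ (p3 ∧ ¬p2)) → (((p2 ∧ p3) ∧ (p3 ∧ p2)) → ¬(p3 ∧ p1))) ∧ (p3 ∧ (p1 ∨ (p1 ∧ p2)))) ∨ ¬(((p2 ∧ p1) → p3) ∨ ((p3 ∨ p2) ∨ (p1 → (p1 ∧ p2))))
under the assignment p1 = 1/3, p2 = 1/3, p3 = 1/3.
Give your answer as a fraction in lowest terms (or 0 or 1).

¬p2 = ¬1/3 = 2/3
¬p2 = ¬1/3 = 2/3
p3 ∧ ¬p2 = 1/3 ∧ 2/3 = 1/3
¬p2 ∨ (p3 ∧ ¬p2) = 2/3 ∨ 1/3 = 2/3
p2 ∧ p3 = 1/3 ∧ 1/3 = 1/3
p3 ∧ p2 = 1/3 ∧ 1/3 = 1/3
(p2 ∧ p3) ∧ (p3 ∧ p2) = 1/3 ∧ 1/3 = 1/3
p3 ∧ p1 = 1/3 ∧ 1/3 = 1/3
¬(p3 ∧ p1) = ¬1/3 = 2/3
((p2 ∧ p3) ∧ (p3 ∧ p2)) → ¬(p3 ∧ p1) = 1/3 → 2/3 = 1
(¬p2 ∨ (p3 ∧ ¬p2)) → (((p2 ∧ p3) ∧ (p3 ∧ p2)) → ¬(p3 ∧ p1)) = 2/3 → 1 = 1
p1 ∧ p2 = 1/3 ∧ 1/3 = 1/3
p1 ∨ (p1 ∧ p2) = 1/3 ∨ 1/3 = 1/3
p3 ∧ (p1 ∨ (p1 ∧ p2)) = 1/3 ∧ 1/3 = 1/3
((¬p2 ∨ (p3 ∧ ¬p2)) → (((p2 ∧ p3) ∧ (p3 ∧ p2)) → ¬(p3 ∧ p1))) ∧ (p3 ∧ (p1 ∨ (p1 ∧ p2))) = 1 ∧ 1/3 = 1/3
p2 ∧ p1 = 1/3 ∧ 1/3 = 1/3
(p2 ∧ p1) → p3 = 1/3 → 1/3 = 1
p3 ∨ p2 = 1/3 ∨ 1/3 = 1/3
p1 ∧ p2 = 1/3 ∧ 1/3 = 1/3
p1 → (p1 ∧ p2) = 1/3 → 1/3 = 1
(p3 ∨ p2) ∨ (p1 → (p1 ∧ p2)) = 1/3 ∨ 1 = 1
((p2 ∧ p1) → p3) ∨ ((p3 ∨ p2) ∨ (p1 → (p1 ∧ p2))) = 1 ∨ 1 = 1
¬(((p2 ∧ p1) → p3) ∨ ((p3 ∨ p2) ∨ (p1 → (p1 ∧ p2)))) = ¬1 = 0
(((¬p2 ∨ (p3 ∧ ¬p2)) → (((p2 ∧ p3) ∧ (p3 ∧ p2)) → ¬(p3 ∧ p1))) ∧ (p3 ∧ (p1 ∨ (p1 ∧ p2)))) ∨ ¬(((p2 ∧ p1) → p3) ∨ ((p3 ∨ p2) ∨ (p1 → (p1 ∧ p2)))) = 1/3 ∨ 0 = 1/3

1/3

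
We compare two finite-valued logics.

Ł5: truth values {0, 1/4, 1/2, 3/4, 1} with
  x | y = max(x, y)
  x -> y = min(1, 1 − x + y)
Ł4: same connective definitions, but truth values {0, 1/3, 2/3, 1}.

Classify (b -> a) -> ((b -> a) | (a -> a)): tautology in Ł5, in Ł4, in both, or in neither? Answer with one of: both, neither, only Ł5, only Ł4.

both

In Ł5: every assignment gives 1 — tautology.
In Ł4: every assignment gives 1 — tautology.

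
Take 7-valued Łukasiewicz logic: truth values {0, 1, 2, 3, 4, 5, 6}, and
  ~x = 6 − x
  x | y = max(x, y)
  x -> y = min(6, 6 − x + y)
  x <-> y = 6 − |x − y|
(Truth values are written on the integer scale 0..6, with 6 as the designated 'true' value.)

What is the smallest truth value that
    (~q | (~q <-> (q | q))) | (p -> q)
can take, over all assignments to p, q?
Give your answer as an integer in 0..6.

Take p = 4, q = 2:
~q = ~2 = 4
~q = ~2 = 4
q | q = 2 | 2 = 2
~q <-> (q | q) = 4 <-> 2 = 4
~q | (~q <-> (q | q)) = 4 | 4 = 4
p -> q = 4 -> 2 = 4
(~q | (~q <-> (q | q))) | (p -> q) = 4 | 4 = 4
No assignment yields a value below 4, so this is the minimum.

4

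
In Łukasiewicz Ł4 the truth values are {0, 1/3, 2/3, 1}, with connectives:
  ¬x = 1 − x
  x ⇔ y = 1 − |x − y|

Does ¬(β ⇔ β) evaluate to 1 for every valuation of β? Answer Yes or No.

Counterexample: take β = 0.
β ⇔ β = 0 ⇔ 0 = 1
¬(β ⇔ β) = ¬1 = 0
This gives 0 ≠ 1.

No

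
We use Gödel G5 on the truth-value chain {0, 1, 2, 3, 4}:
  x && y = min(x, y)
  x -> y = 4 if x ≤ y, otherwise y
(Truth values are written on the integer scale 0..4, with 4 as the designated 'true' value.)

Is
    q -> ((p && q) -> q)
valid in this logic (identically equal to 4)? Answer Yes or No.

At p = 4, q = 3, for instance:
p && q = 4 && 3 = 3
(p && q) -> q = 3 -> 3 = 4
q -> ((p && q) -> q) = 3 -> 4 = 4
and checking the remaining 24 assignments likewise gives ≥ 4 in every case.

Yes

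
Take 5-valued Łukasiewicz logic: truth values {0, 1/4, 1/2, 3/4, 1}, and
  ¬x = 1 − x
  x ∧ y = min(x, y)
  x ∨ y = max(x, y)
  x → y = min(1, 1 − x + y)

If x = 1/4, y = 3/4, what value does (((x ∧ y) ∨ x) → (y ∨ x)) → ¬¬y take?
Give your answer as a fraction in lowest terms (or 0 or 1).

x ∧ y = 1/4 ∧ 3/4 = 1/4
(x ∧ y) ∨ x = 1/4 ∨ 1/4 = 1/4
y ∨ x = 3/4 ∨ 1/4 = 3/4
((x ∧ y) ∨ x) → (y ∨ x) = 1/4 → 3/4 = 1
¬y = ¬3/4 = 1/4
¬¬y = ¬1/4 = 3/4
(((x ∧ y) ∨ x) → (y ∨ x)) → ¬¬y = 1 → 3/4 = 3/4

3/4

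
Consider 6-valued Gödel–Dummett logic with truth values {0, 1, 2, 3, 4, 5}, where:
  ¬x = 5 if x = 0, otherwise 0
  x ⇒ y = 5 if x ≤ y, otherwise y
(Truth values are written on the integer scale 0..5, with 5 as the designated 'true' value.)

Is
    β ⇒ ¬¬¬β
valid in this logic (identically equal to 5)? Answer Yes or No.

Counterexample: take β = 1.
¬β = ¬1 = 0
¬¬β = ¬0 = 5
¬¬¬β = ¬5 = 0
β ⇒ ¬¬¬β = 1 ⇒ 0 = 0
This gives 0 ≠ 5.

No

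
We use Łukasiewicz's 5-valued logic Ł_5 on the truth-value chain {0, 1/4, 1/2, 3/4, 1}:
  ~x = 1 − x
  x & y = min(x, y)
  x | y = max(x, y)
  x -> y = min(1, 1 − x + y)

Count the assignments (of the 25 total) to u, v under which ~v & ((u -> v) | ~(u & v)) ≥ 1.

value 1: 5 assignments (counts)
value 3/4: 5 assignments
value 1/2: 5 assignments
value 1/4: 5 assignments
value 0: 5 assignments
So 5 of the 25 assignments meet the threshold.

5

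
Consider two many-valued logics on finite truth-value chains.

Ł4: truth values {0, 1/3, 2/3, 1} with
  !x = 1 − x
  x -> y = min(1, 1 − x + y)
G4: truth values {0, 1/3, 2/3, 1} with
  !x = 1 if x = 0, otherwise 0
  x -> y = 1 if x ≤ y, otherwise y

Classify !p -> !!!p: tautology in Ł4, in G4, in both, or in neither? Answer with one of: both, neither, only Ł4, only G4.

In Ł4: every assignment gives 1 — tautology.
In G4: every assignment gives 1 — tautology.

both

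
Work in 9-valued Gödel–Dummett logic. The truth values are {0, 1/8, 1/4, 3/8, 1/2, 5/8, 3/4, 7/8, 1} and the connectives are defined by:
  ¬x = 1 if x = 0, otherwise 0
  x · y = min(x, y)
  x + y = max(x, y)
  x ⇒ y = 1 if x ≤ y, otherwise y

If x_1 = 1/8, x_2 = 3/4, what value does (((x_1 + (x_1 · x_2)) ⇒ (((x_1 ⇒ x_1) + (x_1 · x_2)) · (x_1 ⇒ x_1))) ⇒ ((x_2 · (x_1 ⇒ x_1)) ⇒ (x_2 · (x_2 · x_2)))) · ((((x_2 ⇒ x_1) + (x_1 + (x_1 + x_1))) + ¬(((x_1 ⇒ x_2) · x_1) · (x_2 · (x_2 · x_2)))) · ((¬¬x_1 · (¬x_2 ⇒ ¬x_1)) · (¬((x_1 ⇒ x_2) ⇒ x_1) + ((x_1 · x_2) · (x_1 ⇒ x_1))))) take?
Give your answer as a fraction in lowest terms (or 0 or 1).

1/8

x_1 · x_2 = 1/8 · 3/4 = 1/8
x_1 + (x_1 · x_2) = 1/8 + 1/8 = 1/8
x_1 ⇒ x_1 = 1/8 ⇒ 1/8 = 1
x_1 · x_2 = 1/8 · 3/4 = 1/8
(x_1 ⇒ x_1) + (x_1 · x_2) = 1 + 1/8 = 1
x_1 ⇒ x_1 = 1/8 ⇒ 1/8 = 1
((x_1 ⇒ x_1) + (x_1 · x_2)) · (x_1 ⇒ x_1) = 1 · 1 = 1
(x_1 + (x_1 · x_2)) ⇒ (((x_1 ⇒ x_1) + (x_1 · x_2)) · (x_1 ⇒ x_1)) = 1/8 ⇒ 1 = 1
x_1 ⇒ x_1 = 1/8 ⇒ 1/8 = 1
x_2 · (x_1 ⇒ x_1) = 3/4 · 1 = 3/4
x_2 · x_2 = 3/4 · 3/4 = 3/4
x_2 · (x_2 · x_2) = 3/4 · 3/4 = 3/4
(x_2 · (x_1 ⇒ x_1)) ⇒ (x_2 · (x_2 · x_2)) = 3/4 ⇒ 3/4 = 1
((x_1 + (x_1 · x_2)) ⇒ (((x_1 ⇒ x_1) + (x_1 · x_2)) · (x_1 ⇒ x_1))) ⇒ ((x_2 · (x_1 ⇒ x_1)) ⇒ (x_2 · (x_2 · x_2))) = 1 ⇒ 1 = 1
x_2 ⇒ x_1 = 3/4 ⇒ 1/8 = 1/8
x_1 + x_1 = 1/8 + 1/8 = 1/8
x_1 + (x_1 + x_1) = 1/8 + 1/8 = 1/8
(x_2 ⇒ x_1) + (x_1 + (x_1 + x_1)) = 1/8 + 1/8 = 1/8
x_1 ⇒ x_2 = 1/8 ⇒ 3/4 = 1
(x_1 ⇒ x_2) · x_1 = 1 · 1/8 = 1/8
x_2 · x_2 = 3/4 · 3/4 = 3/4
x_2 · (x_2 · x_2) = 3/4 · 3/4 = 3/4
((x_1 ⇒ x_2) · x_1) · (x_2 · (x_2 · x_2)) = 1/8 · 3/4 = 1/8
¬(((x_1 ⇒ x_2) · x_1) · (x_2 · (x_2 · x_2))) = ¬1/8 = 0
((x_2 ⇒ x_1) + (x_1 + (x_1 + x_1))) + ¬(((x_1 ⇒ x_2) · x_1) · (x_2 · (x_2 · x_2))) = 1/8 + 0 = 1/8
¬x_1 = ¬1/8 = 0
¬¬x_1 = ¬0 = 1
¬x_2 = ¬3/4 = 0
¬x_1 = ¬1/8 = 0
¬x_2 ⇒ ¬x_1 = 0 ⇒ 0 = 1
¬¬x_1 · (¬x_2 ⇒ ¬x_1) = 1 · 1 = 1
x_1 ⇒ x_2 = 1/8 ⇒ 3/4 = 1
(x_1 ⇒ x_2) ⇒ x_1 = 1 ⇒ 1/8 = 1/8
¬((x_1 ⇒ x_2) ⇒ x_1) = ¬1/8 = 0
x_1 · x_2 = 1/8 · 3/4 = 1/8
x_1 ⇒ x_1 = 1/8 ⇒ 1/8 = 1
(x_1 · x_2) · (x_1 ⇒ x_1) = 1/8 · 1 = 1/8
¬((x_1 ⇒ x_2) ⇒ x_1) + ((x_1 · x_2) · (x_1 ⇒ x_1)) = 0 + 1/8 = 1/8
(¬¬x_1 · (¬x_2 ⇒ ¬x_1)) · (¬((x_1 ⇒ x_2) ⇒ x_1) + ((x_1 · x_2) · (x_1 ⇒ x_1))) = 1 · 1/8 = 1/8
(((x_2 ⇒ x_1) + (x_1 + (x_1 + x_1))) + ¬(((x_1 ⇒ x_2) · x_1) · (x_2 · (x_2 · x_2)))) · ((¬¬x_1 · (¬x_2 ⇒ ¬x_1)) · (¬((x_1 ⇒ x_2) ⇒ x_1) + ((x_1 · x_2) · (x_1 ⇒ x_1)))) = 1/8 · 1/8 = 1/8
(((x_1 + (x_1 · x_2)) ⇒ (((x_1 ⇒ x_1) + (x_1 · x_2)) · (x_1 ⇒ x_1))) ⇒ ((x_2 · (x_1 ⇒ x_1)) ⇒ (x_2 · (x_2 · x_2)))) · ((((x_2 ⇒ x_1) + (x_1 + (x_1 + x_1))) + ¬(((x_1 ⇒ x_2) · x_1) · (x_2 · (x_2 · x_2)))) · ((¬¬x_1 · (¬x_2 ⇒ ¬x_1)) · (¬((x_1 ⇒ x_2) ⇒ x_1) + ((x_1 · x_2) · (x_1 ⇒ x_1))))) = 1 · 1/8 = 1/8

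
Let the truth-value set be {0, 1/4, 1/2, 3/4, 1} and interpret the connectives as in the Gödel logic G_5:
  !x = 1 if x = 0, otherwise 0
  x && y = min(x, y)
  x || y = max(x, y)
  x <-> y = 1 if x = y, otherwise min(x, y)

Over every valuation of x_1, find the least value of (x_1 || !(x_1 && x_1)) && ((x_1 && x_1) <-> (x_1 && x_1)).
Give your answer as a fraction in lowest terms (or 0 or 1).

1/4

Take x_1 = 1/4:
x_1 && x_1 = 1/4 && 1/4 = 1/4
!(x_1 && x_1) = !1/4 = 0
x_1 || !(x_1 && x_1) = 1/4 || 0 = 1/4
x_1 && x_1 = 1/4 && 1/4 = 1/4
x_1 && x_1 = 1/4 && 1/4 = 1/4
(x_1 && x_1) <-> (x_1 && x_1) = 1/4 <-> 1/4 = 1
(x_1 || !(x_1 && x_1)) && ((x_1 && x_1) <-> (x_1 && x_1)) = 1/4 && 1 = 1/4
No assignment yields a value below 1/4, so this is the minimum.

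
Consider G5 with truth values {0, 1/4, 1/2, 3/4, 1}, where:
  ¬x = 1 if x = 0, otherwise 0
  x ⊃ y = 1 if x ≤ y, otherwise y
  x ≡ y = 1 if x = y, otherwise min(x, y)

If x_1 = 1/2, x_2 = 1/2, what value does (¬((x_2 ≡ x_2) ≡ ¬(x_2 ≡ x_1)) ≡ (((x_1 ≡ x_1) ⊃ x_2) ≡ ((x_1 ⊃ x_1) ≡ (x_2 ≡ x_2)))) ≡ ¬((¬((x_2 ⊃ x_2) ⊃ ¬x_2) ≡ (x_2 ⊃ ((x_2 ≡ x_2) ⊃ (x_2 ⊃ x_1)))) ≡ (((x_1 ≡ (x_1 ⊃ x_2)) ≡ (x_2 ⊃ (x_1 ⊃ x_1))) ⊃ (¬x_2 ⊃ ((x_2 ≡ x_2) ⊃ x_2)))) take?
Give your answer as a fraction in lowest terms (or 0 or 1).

0

x_2 ≡ x_2 = 1/2 ≡ 1/2 = 1
x_2 ≡ x_1 = 1/2 ≡ 1/2 = 1
¬(x_2 ≡ x_1) = ¬1 = 0
(x_2 ≡ x_2) ≡ ¬(x_2 ≡ x_1) = 1 ≡ 0 = 0
¬((x_2 ≡ x_2) ≡ ¬(x_2 ≡ x_1)) = ¬0 = 1
x_1 ≡ x_1 = 1/2 ≡ 1/2 = 1
(x_1 ≡ x_1) ⊃ x_2 = 1 ⊃ 1/2 = 1/2
x_1 ⊃ x_1 = 1/2 ⊃ 1/2 = 1
x_2 ≡ x_2 = 1/2 ≡ 1/2 = 1
(x_1 ⊃ x_1) ≡ (x_2 ≡ x_2) = 1 ≡ 1 = 1
((x_1 ≡ x_1) ⊃ x_2) ≡ ((x_1 ⊃ x_1) ≡ (x_2 ≡ x_2)) = 1/2 ≡ 1 = 1/2
¬((x_2 ≡ x_2) ≡ ¬(x_2 ≡ x_1)) ≡ (((x_1 ≡ x_1) ⊃ x_2) ≡ ((x_1 ⊃ x_1) ≡ (x_2 ≡ x_2))) = 1 ≡ 1/2 = 1/2
x_2 ⊃ x_2 = 1/2 ⊃ 1/2 = 1
¬x_2 = ¬1/2 = 0
(x_2 ⊃ x_2) ⊃ ¬x_2 = 1 ⊃ 0 = 0
¬((x_2 ⊃ x_2) ⊃ ¬x_2) = ¬0 = 1
x_2 ≡ x_2 = 1/2 ≡ 1/2 = 1
x_2 ⊃ x_1 = 1/2 ⊃ 1/2 = 1
(x_2 ≡ x_2) ⊃ (x_2 ⊃ x_1) = 1 ⊃ 1 = 1
x_2 ⊃ ((x_2 ≡ x_2) ⊃ (x_2 ⊃ x_1)) = 1/2 ⊃ 1 = 1
¬((x_2 ⊃ x_2) ⊃ ¬x_2) ≡ (x_2 ⊃ ((x_2 ≡ x_2) ⊃ (x_2 ⊃ x_1))) = 1 ≡ 1 = 1
x_1 ⊃ x_2 = 1/2 ⊃ 1/2 = 1
x_1 ≡ (x_1 ⊃ x_2) = 1/2 ≡ 1 = 1/2
x_1 ⊃ x_1 = 1/2 ⊃ 1/2 = 1
x_2 ⊃ (x_1 ⊃ x_1) = 1/2 ⊃ 1 = 1
(x_1 ≡ (x_1 ⊃ x_2)) ≡ (x_2 ⊃ (x_1 ⊃ x_1)) = 1/2 ≡ 1 = 1/2
¬x_2 = ¬1/2 = 0
x_2 ≡ x_2 = 1/2 ≡ 1/2 = 1
(x_2 ≡ x_2) ⊃ x_2 = 1 ⊃ 1/2 = 1/2
¬x_2 ⊃ ((x_2 ≡ x_2) ⊃ x_2) = 0 ⊃ 1/2 = 1
((x_1 ≡ (x_1 ⊃ x_2)) ≡ (x_2 ⊃ (x_1 ⊃ x_1))) ⊃ (¬x_2 ⊃ ((x_2 ≡ x_2) ⊃ x_2)) = 1/2 ⊃ 1 = 1
(¬((x_2 ⊃ x_2) ⊃ ¬x_2) ≡ (x_2 ⊃ ((x_2 ≡ x_2) ⊃ (x_2 ⊃ x_1)))) ≡ (((x_1 ≡ (x_1 ⊃ x_2)) ≡ (x_2 ⊃ (x_1 ⊃ x_1))) ⊃ (¬x_2 ⊃ ((x_2 ≡ x_2) ⊃ x_2))) = 1 ≡ 1 = 1
¬((¬((x_2 ⊃ x_2) ⊃ ¬x_2) ≡ (x_2 ⊃ ((x_2 ≡ x_2) ⊃ (x_2 ⊃ x_1)))) ≡ (((x_1 ≡ (x_1 ⊃ x_2)) ≡ (x_2 ⊃ (x_1 ⊃ x_1))) ⊃ (¬x_2 ⊃ ((x_2 ≡ x_2) ⊃ x_2)))) = ¬1 = 0
(¬((x_2 ≡ x_2) ≡ ¬(x_2 ≡ x_1)) ≡ (((x_1 ≡ x_1) ⊃ x_2) ≡ ((x_1 ⊃ x_1) ≡ (x_2 ≡ x_2)))) ≡ ¬((¬((x_2 ⊃ x_2) ⊃ ¬x_2) ≡ (x_2 ⊃ ((x_2 ≡ x_2) ⊃ (x_2 ⊃ x_1)))) ≡ (((x_1 ≡ (x_1 ⊃ x_2)) ≡ (x_2 ⊃ (x_1 ⊃ x_1))) ⊃ (¬x_2 ⊃ ((x_2 ≡ x_2) ⊃ x_2)))) = 1/2 ≡ 0 = 0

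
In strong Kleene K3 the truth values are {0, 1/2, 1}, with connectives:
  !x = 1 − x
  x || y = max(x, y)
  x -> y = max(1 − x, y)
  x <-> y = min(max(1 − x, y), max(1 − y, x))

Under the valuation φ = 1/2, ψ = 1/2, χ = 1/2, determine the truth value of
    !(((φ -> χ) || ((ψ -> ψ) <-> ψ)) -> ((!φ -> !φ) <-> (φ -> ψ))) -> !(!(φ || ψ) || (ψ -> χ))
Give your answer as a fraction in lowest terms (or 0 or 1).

1/2

φ -> χ = 1/2 -> 1/2 = 1/2
ψ -> ψ = 1/2 -> 1/2 = 1/2
(ψ -> ψ) <-> ψ = 1/2 <-> 1/2 = 1/2
(φ -> χ) || ((ψ -> ψ) <-> ψ) = 1/2 || 1/2 = 1/2
!φ = !1/2 = 1/2
!φ = !1/2 = 1/2
!φ -> !φ = 1/2 -> 1/2 = 1/2
φ -> ψ = 1/2 -> 1/2 = 1/2
(!φ -> !φ) <-> (φ -> ψ) = 1/2 <-> 1/2 = 1/2
((φ -> χ) || ((ψ -> ψ) <-> ψ)) -> ((!φ -> !φ) <-> (φ -> ψ)) = 1/2 -> 1/2 = 1/2
!(((φ -> χ) || ((ψ -> ψ) <-> ψ)) -> ((!φ -> !φ) <-> (φ -> ψ))) = !1/2 = 1/2
φ || ψ = 1/2 || 1/2 = 1/2
!(φ || ψ) = !1/2 = 1/2
ψ -> χ = 1/2 -> 1/2 = 1/2
!(φ || ψ) || (ψ -> χ) = 1/2 || 1/2 = 1/2
!(!(φ || ψ) || (ψ -> χ)) = !1/2 = 1/2
!(((φ -> χ) || ((ψ -> ψ) <-> ψ)) -> ((!φ -> !φ) <-> (φ -> ψ))) -> !(!(φ || ψ) || (ψ -> χ)) = 1/2 -> 1/2 = 1/2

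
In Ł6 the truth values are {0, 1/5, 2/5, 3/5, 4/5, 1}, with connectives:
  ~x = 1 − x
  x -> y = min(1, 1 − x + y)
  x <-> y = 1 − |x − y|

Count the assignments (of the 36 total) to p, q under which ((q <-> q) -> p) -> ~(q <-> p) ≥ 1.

17

value 1: 17 assignments (counts)
value 4/5: 7 assignments
value 3/5: 5 assignments
value 2/5: 4 assignments
value 1/5: 2 assignments
value 0: 1 assignment
So 17 of the 36 assignments meet the threshold.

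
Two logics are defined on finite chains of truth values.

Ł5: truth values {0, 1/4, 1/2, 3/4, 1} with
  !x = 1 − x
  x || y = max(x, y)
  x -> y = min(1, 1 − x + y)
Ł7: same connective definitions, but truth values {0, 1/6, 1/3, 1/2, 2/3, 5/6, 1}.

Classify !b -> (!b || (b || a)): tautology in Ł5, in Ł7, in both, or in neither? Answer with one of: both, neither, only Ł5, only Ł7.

both

In Ł5: every assignment gives 1 — tautology.
In Ł7: every assignment gives 1 — tautology.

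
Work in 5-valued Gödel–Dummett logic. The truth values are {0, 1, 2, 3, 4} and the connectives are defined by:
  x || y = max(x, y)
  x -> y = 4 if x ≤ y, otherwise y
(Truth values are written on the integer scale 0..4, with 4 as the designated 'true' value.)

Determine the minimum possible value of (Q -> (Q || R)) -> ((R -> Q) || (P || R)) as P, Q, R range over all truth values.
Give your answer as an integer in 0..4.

1

Take P = 0, Q = 0, R = 1:
Q || R = 0 || 1 = 1
Q -> (Q || R) = 0 -> 1 = 4
R -> Q = 1 -> 0 = 0
P || R = 0 || 1 = 1
(R -> Q) || (P || R) = 0 || 1 = 1
(Q -> (Q || R)) -> ((R -> Q) || (P || R)) = 4 -> 1 = 1
No assignment yields a value below 1, so this is the minimum.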